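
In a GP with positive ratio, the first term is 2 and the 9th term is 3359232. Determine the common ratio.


r^(n-1) = aₙ/a₁
r^8 = 3359232/2 = 1679616
r = 1679616^(1/8)
= ±6; taking r > 0 gives r = 6

r = 6


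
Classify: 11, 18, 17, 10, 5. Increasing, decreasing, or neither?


Differences: 7, -1, -7, -5
Difference at position 1 is +7 (> 0) but position 2 is -1 (< 0) — sequence both rises and falls
→ NOT monotonic

Not monotonic


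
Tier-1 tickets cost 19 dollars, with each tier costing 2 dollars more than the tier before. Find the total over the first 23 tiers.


aₙ = 19 + (23-1)×2 = 63
Sₙ = n(a₁+aₙ)/2 = 23×(19+63)/2
= 23×82/2 = 943

S_23 = 943


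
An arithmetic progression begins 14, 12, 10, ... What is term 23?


aₙ = a₁ + (n-1)d
= 14 + (23-1)×-2
= 14 - 44
= -30

a_23 = -30


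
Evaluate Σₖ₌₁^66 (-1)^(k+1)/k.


S = 1 - 1/2 + 1/3 - 1/4 + 1/5 - 1/6 + 1/7 - 1/8 ± ...
= 0.6856
(Full series converges to +ln(2) ≈ +0.6931)

S_66 = 0.6856


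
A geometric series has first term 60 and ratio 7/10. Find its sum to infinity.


S∞ = a₁/(1-r) = 60/(1 - 7/10)
= 60/(3/10)
= 200

S∞ = 200


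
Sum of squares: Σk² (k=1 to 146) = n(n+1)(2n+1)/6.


n = 146
n(n+1)(2n+1)/6 = 146×147×293/6
= 6288366/6 = 1048061

Σk² = 1048061


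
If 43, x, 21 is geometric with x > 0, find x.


GM = √(43×21) = √903 = 30.05

GM = 30.05


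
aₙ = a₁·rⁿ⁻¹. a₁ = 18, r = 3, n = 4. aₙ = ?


aₙ = a₁·r^(n-1)
= 18×3^3
= 18×27
= 486

a_4 = 486


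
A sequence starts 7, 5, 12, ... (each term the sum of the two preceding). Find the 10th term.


Computing iteratively: 7, 5, 12, 17, 29, 46, 75, 121, 196, 317
a_10 = 317

a_10 = 317


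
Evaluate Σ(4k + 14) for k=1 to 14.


Σ(4k+14) = 4·Σk + 14·n
= 4·105 + 14·14
= 420 + 196 = 616

Σ = 616


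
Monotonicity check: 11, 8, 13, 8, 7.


Differences: -3, 5, -5, -1
Difference at position 2 is +5 (> 0) but position 1 is -3 (< 0) — sequence both rises and falls
→ NOT monotonic

Not monotonic


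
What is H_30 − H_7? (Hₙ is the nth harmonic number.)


Σₖ₌8^30 1/k = 1/8 + 1/9 + 1/10 + ... + 1/30
= 3265686320887/2329089562800
≈ 1.4021

Sum = 3265686320887/2329089562800 ≈ 1.4021


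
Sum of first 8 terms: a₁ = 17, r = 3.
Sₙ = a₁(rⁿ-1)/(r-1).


Sₙ = 17×(3^8 - 1)/(3 - 1)
= 17×(6561 - 1)/2
= 17×6560/2
= 55760

S_8 = 55760


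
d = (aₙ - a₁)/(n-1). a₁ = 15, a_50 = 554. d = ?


d = (aₙ - a₁)/(n-1)
= (554 - 15)/(50-1)
= 539/49 = 11

d = 11


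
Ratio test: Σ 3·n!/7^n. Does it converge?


aₙ = 3·n!/7^n
a_{n+1}/aₙ = (n+1)!/7^(n+1) × 7^n/n!  (constant 3 cancels)
= (n+1)/7
L = lim(n→∞) (n+1)/7 = ∞
L > 1 → series DIVERGES

Diverges (ratio test: L = ∞ > 1)


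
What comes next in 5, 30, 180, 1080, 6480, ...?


Pattern: geometric (r=6)
Terms: 5, 30, 180, 1080, 6480
Next term = 38880

Next term = 38880


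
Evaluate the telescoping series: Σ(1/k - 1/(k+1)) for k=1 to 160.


Telescoping: adjacent terms cancel.
= 1/1 - 1/161
= 1 - 1/161 = 160/161

Sum = 160/161


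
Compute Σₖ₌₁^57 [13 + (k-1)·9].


aₙ = 13 + (57-1)×9 = 517
Sₙ = n(a₁+aₙ)/2 = 57×(13+517)/2
= 57×530/2 = 15105

S_57 = 15105


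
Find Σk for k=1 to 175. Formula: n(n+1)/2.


n(n+1)/2 = 175×176/2 = 30800/2 = 15400

Σk = 15400


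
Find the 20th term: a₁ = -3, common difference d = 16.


aₙ = a₁ + (n-1)d
= -3 + (20-1)×16
= -3 + 304
= 301

a_20 = 301


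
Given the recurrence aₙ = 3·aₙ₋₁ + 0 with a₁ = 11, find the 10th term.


Computing step by step:
a_1 = 11
a_2 = 33
a_3 = 99
a_4 = 297
a_5 = 891
a_6 = 2673
a_7 = 8019
a_8 = 24057
a_9 = 72171
a_10 = 216513


a_10 = 216513


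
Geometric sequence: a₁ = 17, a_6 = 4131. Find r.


r^(n-1) = aₙ/a₁
r^5 = 4131/17 = 243
r = 243^(1/5)
= 3

r = 3


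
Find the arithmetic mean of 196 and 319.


AM = (196 + 319)/2 = 515/2 = 257.5

AM = 257.5


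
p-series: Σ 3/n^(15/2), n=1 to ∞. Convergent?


p-series test: Σ c/n^p converges if p > 1, diverges if p ≤ 1 (constant c > 0 doesn't affect convergence).
p = 15/2
15/2 > 1 → CONVERGES

Converges (p = 15/2 > 1)


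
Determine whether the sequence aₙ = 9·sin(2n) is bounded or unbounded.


For all n, -1 ≤ sin(2n) ≤ 1, so -9 ≤ 9·sin(2n) ≤ 9
Lower bound: -9, Upper bound: 9
The sequence IS bounded

Bounded (-9 ≤ aₙ ≤ 9)


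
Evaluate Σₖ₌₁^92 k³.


n(n+1)/2 = 92×93/2 = 4278
Σk³ = 4278² = 18301284

Σk³ = 18301284


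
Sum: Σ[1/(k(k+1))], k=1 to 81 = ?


1/(k(k+1)) = 1/k - 1/(k+1) (partial fractions)
Telescoping: Σ = 1 - 1/82 = 81/82

Sum = 81/82


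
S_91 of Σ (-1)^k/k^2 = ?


S = -1 + 1/4 - 1/9 + 1/16 - 1/25 + 1/36 - 1/49 + 1/64 ± ...
= -0.8225
(Full series converges to -π²/12 ≈ -0.8225)

S_91 = -0.8225


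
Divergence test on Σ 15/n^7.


lim(n→∞) 15/n^7 = 0
lim aₙ = 0 → nth-term test is INCONCLUSIVE
(Need other tests; this is actually a convergent p-series with p=7 > 1)

Inconclusive (lim aₙ = 0; need another test)


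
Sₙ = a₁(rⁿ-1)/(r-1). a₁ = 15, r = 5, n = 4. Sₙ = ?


Sₙ = 15×(5^4 - 1)/(5 - 1)
= 15×(625 - 1)/4
= 15×624/4
= 2340

S_4 = 2340


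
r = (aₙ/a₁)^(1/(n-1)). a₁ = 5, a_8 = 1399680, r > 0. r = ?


r^(n-1) = aₙ/a₁
r^7 = 1399680/5 = 279936
r = 279936^(1/7)
= 6

r = 6


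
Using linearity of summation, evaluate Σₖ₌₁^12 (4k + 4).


Σ(4k+4) = 4·Σk + 4·n
= 4·78 + 4·12
= 312 + 48 = 360

Σ = 360


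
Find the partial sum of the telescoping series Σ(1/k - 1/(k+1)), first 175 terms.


Telescoping: adjacent terms cancel.
= 1/1 - 1/176
= 1 - 1/176 = 175/176

Sum = 175/176


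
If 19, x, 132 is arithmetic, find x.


AM = (19 + 132)/2 = 151/2 = 75.5

AM = 75.5


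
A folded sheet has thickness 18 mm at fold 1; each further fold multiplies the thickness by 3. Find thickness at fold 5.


aₙ = a₁·r^(n-1)
= 18×3^4
= 18×81
= 1458

a_5 = 1458


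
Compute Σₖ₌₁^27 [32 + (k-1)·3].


aₙ = 32 + (27-1)×3 = 110
Sₙ = n(a₁+aₙ)/2 = 27×(32+110)/2
= 27×142/2 = 1917

S_27 = 1917


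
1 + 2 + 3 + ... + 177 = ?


n(n+1)/2 = 177×178/2 = 31506/2 = 15753

Σk = 15753


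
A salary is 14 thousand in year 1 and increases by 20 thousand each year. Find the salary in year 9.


aₙ = a₁ + (n-1)d
= 14 + (9-1)×20
= 14 + 160
= 174

a_9 = 174


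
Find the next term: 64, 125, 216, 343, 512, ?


Pattern: perfect cubes: n³
Terms: 64, 125, 216, 343, 512
Next term = 729

Next term = 729


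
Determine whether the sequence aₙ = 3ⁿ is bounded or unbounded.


aₙ = 3ⁿ → as n→∞, aₙ→∞ (since base 3 > 1)
No finite upper bound exists
The sequence is UNBOUNDED

Unbounded (aₙ → ∞ as n → ∞)


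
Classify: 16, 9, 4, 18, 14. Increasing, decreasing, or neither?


Differences: -7, -5, 14, -4
Difference at position 3 is +14 (> 0) but position 1 is -7 (< 0) — sequence both rises and falls
→ NOT monotonic

Not monotonic


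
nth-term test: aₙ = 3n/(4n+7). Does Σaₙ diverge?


lim(n→∞) 3n/(4n+7) = 3/4 = 3/4  (divide numerator and denominator by n)
lim aₙ = 3/4 ≠ 0 → series DIVERGES

Diverges (lim aₙ = 3/4 ≠ 0)


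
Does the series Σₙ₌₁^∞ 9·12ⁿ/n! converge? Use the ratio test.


aₙ = 9·12^n/n!
a_{n+1}/aₙ = 12^(n+1)/(n+1)! × n!/12^n  (constant 9 cancels)
= 12/(n+1)
L = lim(n→∞) 12/(n+1) = 0
L < 1 → series CONVERGES

Converges (ratio test: L = 0 < 1)


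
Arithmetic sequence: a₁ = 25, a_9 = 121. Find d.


d = (aₙ - a₁)/(n-1)
= (121 - 25)/(9-1)
= 96/8 = 12

d = 12


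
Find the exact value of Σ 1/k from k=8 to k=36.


Σₖ₌8^36 1/k = 1/8 + 1/9 + 1/10 + ... + 1/36
= 2966277872827/1875370816800
≈ 1.5817

Sum = 2966277872827/1875370816800 ≈ 1.5817


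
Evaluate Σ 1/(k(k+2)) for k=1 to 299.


1/(k(k+2)) = (1/2)·(1/k - 1/(k+2)) (partial fractions)
Telescoping: Σ = (1/2)·(1 + 1/2 - 1/300 - 1/301) = 134849/180600

Sum = 134849/180600


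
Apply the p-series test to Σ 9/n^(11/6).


p-series test: Σ c/n^p converges if p > 1, diverges if p ≤ 1 (constant c > 0 doesn't affect convergence).
p = 11/6
11/6 > 1 → CONVERGES

Converges (p = 11/6 > 1)


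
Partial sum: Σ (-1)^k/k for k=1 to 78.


S = -1 + 1/2 - 1/3 + 1/4 - 1/5 + 1/6 - 1/7 + 1/8 ± ...
= -0.6868
(Full series converges to -ln(2) ≈ -0.6931)

S_78 = -0.6868


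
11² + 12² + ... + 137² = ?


Σₖ₌11^137 k² = Σₖ₌₁^137 k² − Σₖ₌₁^10 k²
= 137·138·275/6 − 10·11·21/6
= 866525 − 385 = 866140

Σk² = 866140


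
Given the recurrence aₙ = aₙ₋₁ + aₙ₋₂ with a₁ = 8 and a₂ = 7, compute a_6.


Computing iteratively: 8, 7, 15, 22, 37, 59
a_6 = 59

a_6 = 59


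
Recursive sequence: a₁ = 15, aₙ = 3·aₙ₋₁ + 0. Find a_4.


Computing step by step:
a_1 = 15
a_2 = 45
a_3 = 135
a_4 = 405


a_4 = 405


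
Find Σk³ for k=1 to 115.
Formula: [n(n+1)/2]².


n(n+1)/2 = 115×116/2 = 6670
Σk³ = 6670² = 44488900

Σk³ = 44488900


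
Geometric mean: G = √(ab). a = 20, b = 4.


GM = √(20×4) = √80 = 8.9443

GM = 8.9443


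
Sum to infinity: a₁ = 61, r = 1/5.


S∞ = a₁/(1-r) = 61/(1 - 1/5)
= 61/(4/5)
= 305/4

S∞ = 305/4


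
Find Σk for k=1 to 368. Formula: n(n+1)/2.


n(n+1)/2 = 368×369/2 = 135792/2 = 67896

Σk = 67896


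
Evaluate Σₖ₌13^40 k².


Σₖ₌13^40 k² = Σₖ₌₁^40 k² − Σₖ₌₁^12 k²
= 40·41·81/6 − 12·13·25/6
= 22140 − 650 = 21490

Σk² = 21490


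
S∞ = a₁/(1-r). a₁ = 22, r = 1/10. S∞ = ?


S∞ = a₁/(1-r) = 22/(1 - 1/10)
= 22/(9/10)
= 220/9

S∞ = 220/9


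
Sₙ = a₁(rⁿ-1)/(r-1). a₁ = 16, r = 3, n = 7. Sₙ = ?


Sₙ = 16×(3^7 - 1)/(3 - 1)
= 16×(2187 - 1)/2
= 16×2186/2
= 17488

S_7 = 17488


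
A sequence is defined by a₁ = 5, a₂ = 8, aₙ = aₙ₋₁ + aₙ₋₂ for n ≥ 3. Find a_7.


Computing iteratively: 5, 8, 13, 21, 34, 55, 89
a_7 = 89

a_7 = 89


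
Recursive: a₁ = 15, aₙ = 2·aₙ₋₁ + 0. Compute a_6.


Computing step by step:
a_1 = 15
a_2 = 30
a_3 = 60
a_4 = 120
a_5 = 240
a_6 = 480


a_6 = 480


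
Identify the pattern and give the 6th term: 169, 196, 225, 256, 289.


Pattern: perfect squares: n²
Terms: 169, 196, 225, 256, 289
Next term = 324

Next term = 324


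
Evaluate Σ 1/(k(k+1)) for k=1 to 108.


1/(k(k+1)) = 1/k - 1/(k+1) (partial fractions)
Telescoping: Σ = 1 - 1/109 = 108/109

Sum = 108/109


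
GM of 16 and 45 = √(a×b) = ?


GM = √(16×45) = √720 = 26.8328

GM = 26.8328


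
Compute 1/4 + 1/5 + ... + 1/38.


Σₖ₌4^38 1/k = 1/4 + 1/5 + 1/6 + ... + 1/38
= 1163092393297033/485721041551200
≈ 2.3946

Sum = 1163092393297033/485721041551200 ≈ 2.3946


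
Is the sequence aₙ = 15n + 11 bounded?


aₙ = 15n + 11 → as n→∞, aₙ→∞
No finite upper bound exists
The sequence is UNBOUNDED

Unbounded (aₙ → ∞ as n → ∞)


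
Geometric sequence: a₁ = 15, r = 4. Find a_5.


aₙ = a₁·r^(n-1)
= 15×4^4
= 15×256
= 3840

a_5 = 3840


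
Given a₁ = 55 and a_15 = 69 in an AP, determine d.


d = (aₙ - a₁)/(n-1)
= (69 - 55)/(15-1)
= 14/14 = 1

d = 1


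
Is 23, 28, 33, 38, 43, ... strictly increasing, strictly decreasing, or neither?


Differences: 5, 5, 5, 5
All differences > 0 → strictly INCREASING

Monotonically increasing


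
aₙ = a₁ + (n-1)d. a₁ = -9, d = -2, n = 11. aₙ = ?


aₙ = a₁ + (n-1)d
= -9 + (11-1)×-2
= -9 - 20
= -29

a_11 = -29


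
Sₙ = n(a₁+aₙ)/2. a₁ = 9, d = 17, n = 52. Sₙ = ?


aₙ = 9 + (52-1)×17 = 876
Sₙ = n(a₁+aₙ)/2 = 52×(9+876)/2
= 52×885/2 = 23010

S_52 = 23010


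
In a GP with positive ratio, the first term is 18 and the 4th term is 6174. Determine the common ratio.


r^(n-1) = aₙ/a₁
r^3 = 6174/18 = 343
r = 343^(1/3)
= 7

r = 7


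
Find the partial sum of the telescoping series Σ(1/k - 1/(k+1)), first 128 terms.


Telescoping: adjacent terms cancel.
= 1/1 - 1/129
= 1 - 1/129 = 128/129

Sum = 128/129


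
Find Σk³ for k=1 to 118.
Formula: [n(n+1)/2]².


n(n+1)/2 = 118×119/2 = 7021
Σk³ = 7021² = 49294441

Σk³ = 49294441


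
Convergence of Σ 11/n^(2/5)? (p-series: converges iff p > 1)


p-series test: Σ c/n^p converges if p > 1, diverges if p ≤ 1 (constant c > 0 doesn't affect convergence).
p = 2/5
2/5 ≤ 1 → DIVERGES

Diverges (p = 2/5 ≤ 1)


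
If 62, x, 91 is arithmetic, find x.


AM = (62 + 91)/2 = 153/2 = 76.5

AM = 76.5


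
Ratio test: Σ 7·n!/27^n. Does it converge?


aₙ = 7·n!/27^n
a_{n+1}/aₙ = (n+1)!/27^(n+1) × 27^n/n!  (constant 7 cancels)
= (n+1)/27
L = lim(n→∞) (n+1)/27 = ∞
L > 1 → series DIVERGES

Diverges (ratio test: L = ∞ > 1)


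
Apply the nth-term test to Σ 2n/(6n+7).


lim(n→∞) 2n/(6n+7) = 2/6 = 1/3  (divide numerator and denominator by n)
lim aₙ = 1/3 ≠ 0 → series DIVERGES

Diverges (lim aₙ = 1/3 ≠ 0)


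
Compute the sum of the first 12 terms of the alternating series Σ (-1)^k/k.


S = -1 + 1/2 - 1/3 + 1/4 - 1/5 + 1/6 - 1/7 + 1/8 ± ...
= -0.6532
(Full series converges to -ln(2) ≈ -0.6931)

S_12 = -0.6532


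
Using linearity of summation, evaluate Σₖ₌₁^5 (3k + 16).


Σ(3k+16) = 3·Σk + 16·n
= 3·15 + 16·5
= 45 + 80 = 125

Σ = 125


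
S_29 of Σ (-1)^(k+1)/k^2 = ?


S = 1 - 1/4 + 1/9 - 1/16 + 1/25 - 1/36 + 1/49 - 1/64 ± ...
= 0.823
(Full series converges to +π²/12 ≈ +0.8225)

S_29 = 0.823


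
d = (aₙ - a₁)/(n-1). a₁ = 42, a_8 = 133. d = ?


d = (aₙ - a₁)/(n-1)
= (133 - 42)/(8-1)
= 91/7 = 13

d = 13


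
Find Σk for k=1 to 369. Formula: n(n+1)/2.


n(n+1)/2 = 369×370/2 = 136530/2 = 68265

Σk = 68265


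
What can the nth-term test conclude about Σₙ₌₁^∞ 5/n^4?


lim(n→∞) 5/n^4 = 0
lim aₙ = 0 → nth-term test is INCONCLUSIVE
(Need other tests; this is actually a convergent p-series with p=4 > 1)

Inconclusive (lim aₙ = 0; need another test)


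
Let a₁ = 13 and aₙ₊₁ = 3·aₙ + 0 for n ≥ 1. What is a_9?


Computing step by step:
a_1 = 13
a_2 = 39
a_3 = 117
a_4 = 351
a_5 = 1053
a_6 = 3159
a_7 = 9477
a_8 = 28431
a_9 = 85293


a_9 = 85293


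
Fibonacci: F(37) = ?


Fibonacci sequence: 1, 1, 2, 3, 5, 8, 13, 21, 34, 55, 89, ...
F(37) = 24157817

F(37) = 24157817


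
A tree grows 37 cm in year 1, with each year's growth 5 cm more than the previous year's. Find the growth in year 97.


aₙ = a₁ + (n-1)d
= 37 + (97-1)×5
= 37 + 480
= 517

a_97 = 517


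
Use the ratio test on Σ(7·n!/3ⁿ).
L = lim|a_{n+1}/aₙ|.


aₙ = 7·n!/3^n
a_{n+1}/aₙ = (n+1)!/3^(n+1) × 3^n/n!  (constant 7 cancels)
= (n+1)/3
L = lim(n→∞) (n+1)/3 = ∞
L > 1 → series DIVERGES

Diverges (ratio test: L = ∞ > 1)


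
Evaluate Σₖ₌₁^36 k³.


n(n+1)/2 = 36×37/2 = 666
Σk³ = 666² = 443556

Σk³ = 443556


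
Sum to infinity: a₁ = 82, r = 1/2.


S∞ = a₁/(1-r) = 82/(1 - 1/2)
= 82/(1/2)
= 164

S∞ = 164


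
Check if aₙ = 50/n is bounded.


a₁ = 50, a₂ = 50/2, a₃ = 50/3, ...
0 < aₙ ≤ 50 for all n ≥ 1
Lower bound: 0, Upper bound: 50
The sequence IS bounded

Bounded (0 < aₙ ≤ 50)


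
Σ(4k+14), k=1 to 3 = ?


Σ(4k+14) = 4·Σk + 14·n
= 4·6 + 14·3
= 24 + 42 = 66

Σ = 66


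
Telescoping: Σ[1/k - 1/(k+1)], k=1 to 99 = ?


Telescoping: adjacent terms cancel.
= 1/1 - 1/100
= 1 - 1/100 = 99/100

Sum = 99/100


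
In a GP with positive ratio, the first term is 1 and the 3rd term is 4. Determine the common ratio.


r^(n-1) = aₙ/a₁
r^2 = 4/1 = 4
r = 4^(1/2)
= ±2; taking r > 0 gives r = 2

r = 2


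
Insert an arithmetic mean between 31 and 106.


AM = (31 + 106)/2 = 137/2 = 68.5

AM = 68.5


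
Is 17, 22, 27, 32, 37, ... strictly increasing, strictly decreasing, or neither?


Differences: 5, 5, 5, 5
All differences > 0 → strictly INCREASING

Monotonically increasing


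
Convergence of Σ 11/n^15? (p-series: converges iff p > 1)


p-series test: Σ c/n^p converges if p > 1, diverges if p ≤ 1 (constant c > 0 doesn't affect convergence).
p = 15
15 > 1 → CONVERGES

Converges (p = 15 > 1)


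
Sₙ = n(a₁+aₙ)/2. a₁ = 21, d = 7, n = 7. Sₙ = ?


aₙ = 21 + (7-1)×7 = 63
Sₙ = n(a₁+aₙ)/2 = 7×(21+63)/2
= 7×84/2 = 294

S_7 = 294


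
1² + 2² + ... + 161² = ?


n = 161
n(n+1)(2n+1)/6 = 161×162×323/6
= 8424486/6 = 1404081

Σk² = 1404081


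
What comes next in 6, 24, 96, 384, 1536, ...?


Pattern: geometric (r=4)
Terms: 6, 24, 96, 384, 1536
Next term = 6144

Next term = 6144


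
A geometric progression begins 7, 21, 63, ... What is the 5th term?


aₙ = a₁·r^(n-1)
= 7×3^4
= 7×81
= 567

a_5 = 567


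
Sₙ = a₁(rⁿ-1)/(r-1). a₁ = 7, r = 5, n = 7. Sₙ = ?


Sₙ = 7×(5^7 - 1)/(5 - 1)
= 7×(78125 - 1)/4
= 7×78124/4
= 136717

S_7 = 136717


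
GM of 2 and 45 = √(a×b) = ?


GM = √(2×45) = √90 = 9.4868

GM = 9.4868


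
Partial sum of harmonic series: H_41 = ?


H_41 = 1/1 + 1/2 + 1/3 + ... + 1/41
= 85691034670497533/19914562703599200
≈ 4.3029

H_41 = 85691034670497533/19914562703599200 ≈ 4.3029


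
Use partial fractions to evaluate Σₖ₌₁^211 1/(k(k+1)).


1/(k(k+1)) = 1/k - 1/(k+1) (partial fractions)
Telescoping: Σ = 1 - 1/212 = 211/212

Sum = 211/212


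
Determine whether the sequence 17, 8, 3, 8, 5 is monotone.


Differences: -9, -5, 5, -3
Difference at position 3 is +5 (> 0) but position 1 is -9 (< 0) — sequence both rises and falls
→ NOT monotonic

Not monotonic


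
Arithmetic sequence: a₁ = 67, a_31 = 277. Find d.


d = (aₙ - a₁)/(n-1)
= (277 - 67)/(31-1)
= 210/30 = 7

d = 7


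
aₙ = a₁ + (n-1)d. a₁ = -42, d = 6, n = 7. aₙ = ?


aₙ = a₁ + (n-1)d
= -42 + (7-1)×6
= -42 + 36
= -6

a_7 = -6


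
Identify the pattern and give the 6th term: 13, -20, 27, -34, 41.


Pattern: alternating sign, magnitude arithmetic (d=7)
Terms: 13, -20, 27, -34, 41
Next term = -48

Next term = -48


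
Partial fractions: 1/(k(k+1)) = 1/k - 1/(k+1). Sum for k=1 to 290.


1/(k(k+1)) = 1/k - 1/(k+1) (partial fractions)
Telescoping: Σ = 1 - 1/291 = 290/291

Sum = 290/291


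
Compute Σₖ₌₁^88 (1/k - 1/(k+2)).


Telescoping with gap 2: two head and two tail terms survive.
= (1 + 1/2) - (1/89 + 1/90)
= 3/2 - 1/89 - 1/90 = 5918/4005

Sum = 5918/4005


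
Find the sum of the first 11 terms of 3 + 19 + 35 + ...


aₙ = 3 + (11-1)×16 = 163
Sₙ = n(a₁+aₙ)/2 = 11×(3+163)/2
= 11×166/2 = 913

S_11 = 913


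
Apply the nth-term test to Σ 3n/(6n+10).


lim(n→∞) 3n/(6n+10) = 3/6 = 1/2  (divide numerator and denominator by n)
lim aₙ = 1/2 ≠ 0 → series DIVERGES

Diverges (lim aₙ = 1/2 ≠ 0)


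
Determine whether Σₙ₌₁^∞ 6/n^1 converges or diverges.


p-series test: Σ c/n^p converges if p > 1, diverges if p ≤ 1 (constant c > 0 doesn't affect convergence).
p = 1
1 ≤ 1 → DIVERGES

Diverges (p = 1 ≤ 1)


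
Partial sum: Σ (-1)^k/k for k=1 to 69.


S = -1 + 1/2 - 1/3 + 1/4 - 1/5 + 1/6 - 1/7 + 1/8 ± ...
= -0.7003
(Full series converges to -ln(2) ≈ -0.6931)

S_69 = -0.7003


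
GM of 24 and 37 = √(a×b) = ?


GM = √(24×37) = √888 = 29.7993

GM = 29.7993


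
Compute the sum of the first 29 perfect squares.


n = 29
n(n+1)(2n+1)/6 = 29×30×59/6
= 51330/6 = 8555

Σk² = 8555


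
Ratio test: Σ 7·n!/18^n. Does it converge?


aₙ = 7·n!/18^n
a_{n+1}/aₙ = (n+1)!/18^(n+1) × 18^n/n!  (constant 7 cancels)
= (n+1)/18
L = lim(n→∞) (n+1)/18 = ∞
L > 1 → series DIVERGES

Diverges (ratio test: L = ∞ > 1)


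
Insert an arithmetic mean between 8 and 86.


AM = (8 + 86)/2 = 94/2 = 47

AM = 47


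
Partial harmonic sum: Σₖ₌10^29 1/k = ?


Σₖ₌10^29 1/k = 1/10 + 1/11 + 1/12 + ... + 1/29
= 2638126077577/2329089562800
≈ 1.1327

Sum = 2638126077577/2329089562800 ≈ 1.1327


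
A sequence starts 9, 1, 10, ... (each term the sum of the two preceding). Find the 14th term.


Computing iteratively: 9, 1, 10, 11, 21, 32, 53, 85, 138, 223, 361, 584, ...
a_14 = 1529

a_14 = 1529


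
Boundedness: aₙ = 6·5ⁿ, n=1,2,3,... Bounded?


aₙ = 6·5ⁿ → as n→∞, aₙ→∞ (since base 5 > 1)
No finite upper bound exists
The sequence is UNBOUNDED

Unbounded (aₙ → ∞ as n → ∞)


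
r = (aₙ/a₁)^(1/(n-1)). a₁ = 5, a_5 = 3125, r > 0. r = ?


r^(n-1) = aₙ/a₁
r^4 = 3125/5 = 625
r = 625^(1/4)
= ±5; taking r > 0 gives r = 5

r = 5


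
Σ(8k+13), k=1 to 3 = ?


Σ(8k+13) = 8·Σk + 13·n
= 8·6 + 13·3
= 48 + 39 = 87

Σ = 87


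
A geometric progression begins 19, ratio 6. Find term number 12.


aₙ = a₁·r^(n-1)
= 19×6^11
= 19×362797056
= 6893144064

a_12 = 6893144064


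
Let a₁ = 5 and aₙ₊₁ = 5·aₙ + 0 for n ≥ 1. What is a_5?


Computing step by step:
a_1 = 5
a_2 = 25
a_3 = 125
a_4 = 625
a_5 = 3125


a_5 = 3125


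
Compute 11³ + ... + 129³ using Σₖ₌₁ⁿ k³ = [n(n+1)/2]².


Σₖ₌11^129 k³ = [129·130/2]² − [10·11/2]²
= 70308225 − 3025 = 70305200

Σk³ = 70305200


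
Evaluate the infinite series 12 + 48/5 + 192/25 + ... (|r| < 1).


S∞ = a₁/(1-r) = 12/(1 - 4/5)
= 12/(1/5)
= 60

S∞ = 60


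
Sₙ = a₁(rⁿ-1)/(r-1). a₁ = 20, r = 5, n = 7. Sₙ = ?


Sₙ = 20×(5^7 - 1)/(5 - 1)
= 20×(78125 - 1)/4
= 20×78124/4
= 390620

S_7 = 390620


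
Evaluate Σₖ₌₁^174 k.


n(n+1)/2 = 174×175/2 = 30450/2 = 15225

Σk = 15225


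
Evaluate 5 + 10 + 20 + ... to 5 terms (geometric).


Sₙ = 5×(2^5 - 1)/(2 - 1)
= 5×(32 - 1)/1
= 5×31/1
= 155

S_5 = 155


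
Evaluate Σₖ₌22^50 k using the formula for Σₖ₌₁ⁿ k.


Σₖ₌22^50 k = Σₖ₌₁^50 k − Σₖ₌₁^21 k
= 50·51/2 − 21·22/2
= 1275 − 231 = 1044

Σk = 1044


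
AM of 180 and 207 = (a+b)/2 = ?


AM = (180 + 207)/2 = 387/2 = 193.5

AM = 193.5


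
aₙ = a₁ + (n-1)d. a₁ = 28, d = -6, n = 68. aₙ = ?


aₙ = a₁ + (n-1)d
= 28 + (68-1)×-6
= 28 - 402
= -374

a_68 = -374


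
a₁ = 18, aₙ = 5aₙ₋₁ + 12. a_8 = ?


Computing step by step:
a_1 = 18
a_2 = 102
a_3 = 522
a_4 = 2622
a_5 = 13122
a_6 = 65622
a_7 = 328122
a_8 = 1640622


a_8 = 1640622


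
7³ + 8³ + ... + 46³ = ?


Σₖ₌7^46 k³ = [46·47/2]² − [6·7/2]²
= 1168561 − 441 = 1168120

Σk³ = 1168120


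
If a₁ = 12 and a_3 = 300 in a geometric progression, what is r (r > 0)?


r^(n-1) = aₙ/a₁
r^2 = 300/12 = 25
r = 25^(1/2)
= ±5; taking r > 0 gives r = 5

r = 5


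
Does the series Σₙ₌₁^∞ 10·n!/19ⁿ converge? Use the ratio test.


aₙ = 10·n!/19^n
a_{n+1}/aₙ = (n+1)!/19^(n+1) × 19^n/n!  (constant 10 cancels)
= (n+1)/19
L = lim(n→∞) (n+1)/19 = ∞
L > 1 → series DIVERGES

Diverges (ratio test: L = ∞ > 1)


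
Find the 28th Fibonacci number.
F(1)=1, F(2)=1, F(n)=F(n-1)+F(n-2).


Fibonacci sequence: 1, 1, 2, 3, 5, 8, 13, 21, 34, 55, 89, ...
F(28) = 317811

F(28) = 317811


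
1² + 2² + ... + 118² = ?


n = 118
n(n+1)(2n+1)/6 = 118×119×237/6
= 3327954/6 = 554659

Σk² = 554659


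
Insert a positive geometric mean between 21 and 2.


GM = √(21×2) = √42 = 6.4807

GM = 6.4807


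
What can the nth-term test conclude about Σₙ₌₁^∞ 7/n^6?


lim(n→∞) 7/n^6 = 0
lim aₙ = 0 → nth-term test is INCONCLUSIVE
(Need other tests; this is actually a convergent p-series with p=6 > 1)

Inconclusive (lim aₙ = 0; need another test)


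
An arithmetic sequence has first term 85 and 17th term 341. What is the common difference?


d = (aₙ - a₁)/(n-1)
= (341 - 85)/(17-1)
= 256/16 = 16

d = 16


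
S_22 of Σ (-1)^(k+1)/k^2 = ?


S = 1 - 1/4 + 1/9 - 1/16 + 1/25 - 1/36 + 1/49 - 1/64 ± ...
= 0.8215
(Full series converges to +π²/12 ≈ +0.8225)

S_22 = 0.8215


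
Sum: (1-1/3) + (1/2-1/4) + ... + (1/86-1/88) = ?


Telescoping with gap 2: two head and two tail terms survive.
= (1 + 1/2) - (1/87 + 1/88)
= 3/2 - 1/87 - 1/88 = 11309/7656

Sum = 11309/7656


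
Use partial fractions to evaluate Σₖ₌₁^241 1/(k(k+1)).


1/(k(k+1)) = 1/k - 1/(k+1) (partial fractions)
Telescoping: Σ = 1 - 1/242 = 241/242

Sum = 241/242


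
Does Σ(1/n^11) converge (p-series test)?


p-series test: Σ c/n^p converges if p > 1, diverges if p ≤ 1 (constant c > 0 doesn't affect convergence).
p = 11
11 > 1 → CONVERGES

Converges (p = 11 > 1)


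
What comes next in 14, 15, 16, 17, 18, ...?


Pattern: arithmetic (d=1)
Terms: 14, 15, 16, 17, 18
Next term = 19

Next term = 19


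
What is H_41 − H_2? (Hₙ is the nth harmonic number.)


Σₖ₌3^41 1/k = 1/3 + 1/4 + 1/5 + ... + 1/41
= 55819190615098733/19914562703599200
≈ 2.8029

Sum = 55819190615098733/19914562703599200 ≈ 2.8029


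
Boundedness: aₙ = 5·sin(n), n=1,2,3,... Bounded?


For all n, -1 ≤ sin(n) ≤ 1, so -5 ≤ 5·sin(n) ≤ 5
Lower bound: -5, Upper bound: 5
The sequence IS bounded

Bounded (-5 ≤ aₙ ≤ 5)


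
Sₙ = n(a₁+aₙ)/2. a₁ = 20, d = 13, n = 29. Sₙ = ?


aₙ = 20 + (29-1)×13 = 384
Sₙ = n(a₁+aₙ)/2 = 29×(20+384)/2
= 29×404/2 = 5858

S_29 = 5858


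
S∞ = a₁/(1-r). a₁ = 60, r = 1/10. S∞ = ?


S∞ = a₁/(1-r) = 60/(1 - 1/10)
= 60/(9/10)
= 200/3

S∞ = 200/3


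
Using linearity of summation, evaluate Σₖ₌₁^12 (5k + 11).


Σ(5k+11) = 5·Σk + 11·n
= 5·78 + 11·12
= 390 + 132 = 522

Σ = 522


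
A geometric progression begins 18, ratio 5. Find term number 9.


aₙ = a₁·r^(n-1)
= 18×5^8
= 18×390625
= 7031250

a_9 = 7031250


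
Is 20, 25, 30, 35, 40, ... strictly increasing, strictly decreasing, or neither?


Differences: 5, 5, 5, 5
All differences > 0 → strictly INCREASING

Monotonically increasing


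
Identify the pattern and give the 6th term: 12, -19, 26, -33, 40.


Pattern: alternating sign, magnitude arithmetic (d=7)
Terms: 12, -19, 26, -33, 40
Next term = -47

Next term = -47


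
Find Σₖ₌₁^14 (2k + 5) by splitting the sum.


Σ(2k+5) = 2·Σk + 5·n
= 2·105 + 5·14
= 210 + 70 = 280

Σ = 280


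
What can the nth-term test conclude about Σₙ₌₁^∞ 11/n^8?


lim(n→∞) 11/n^8 = 0
lim aₙ = 0 → nth-term test is INCONCLUSIVE
(Need other tests; this is actually a convergent p-series with p=8 > 1)

Inconclusive (lim aₙ = 0; need another test)


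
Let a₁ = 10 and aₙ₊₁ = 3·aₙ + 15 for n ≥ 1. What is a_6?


Computing step by step:
a_1 = 10
a_2 = 45
a_3 = 150
a_4 = 465
a_5 = 1410
a_6 = 4245


a_6 = 4245


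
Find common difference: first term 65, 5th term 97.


d = (aₙ - a₁)/(n-1)
= (97 - 65)/(5-1)
= 32/4 = 8

d = 8


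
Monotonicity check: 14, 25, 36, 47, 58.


Differences: 11, 11, 11, 11
All differences > 0 → strictly INCREASING

Monotonically increasing


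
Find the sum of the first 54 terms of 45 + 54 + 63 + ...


aₙ = 45 + (54-1)×9 = 522
Sₙ = n(a₁+aₙ)/2 = 54×(45+522)/2
= 54×567/2 = 15309

S_54 = 15309


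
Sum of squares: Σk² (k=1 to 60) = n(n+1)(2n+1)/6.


n = 60
n(n+1)(2n+1)/6 = 60×61×121/6
= 442860/6 = 73810

Σk² = 73810


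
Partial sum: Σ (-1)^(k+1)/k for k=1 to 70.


S = 1 - 1/2 + 1/3 - 1/4 + 1/5 - 1/6 + 1/7 - 1/8 ± ...
= 0.6861
(Full series converges to +ln(2) ≈ +0.6931)

S_70 = 0.6861


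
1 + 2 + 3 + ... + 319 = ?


n(n+1)/2 = 319×320/2 = 102080/2 = 51040

Σk = 51040


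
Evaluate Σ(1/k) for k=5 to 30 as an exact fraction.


Σₖ₌5^30 1/k = 1/5 + 1/6 + 1/7 + ... + 1/30
= 4452412907647/2329089562800
≈ 1.9117

Sum = 4452412907647/2329089562800 ≈ 1.9117


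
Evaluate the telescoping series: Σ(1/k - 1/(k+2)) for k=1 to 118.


Telescoping with gap 2: two head and two tail terms survive.
= (1 + 1/2) - (1/119 + 1/120)
= 3/2 - 1/119 - 1/120 = 21181/14280

Sum = 21181/14280


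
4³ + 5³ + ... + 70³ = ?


Σₖ₌4^70 k³ = [70·71/2]² − [3·4/2]²
= 6175225 − 36 = 6175189

Σk³ = 6175189


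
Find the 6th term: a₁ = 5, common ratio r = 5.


aₙ = a₁·r^(n-1)
= 5×5^5
= 5×3125
= 15625

a_6 = 15625


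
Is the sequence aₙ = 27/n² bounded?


a₁ = 27, a₂ = 27/4, a₃ = 27/9, ...
0 < aₙ ≤ 27 for all n ≥ 1
The sequence IS bounded

Bounded (0 < aₙ ≤ 27)


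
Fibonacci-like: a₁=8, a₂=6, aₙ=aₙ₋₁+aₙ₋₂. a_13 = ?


Computing iteratively: 8, 6, 14, 20, 34, 54, 88, 142, 230, 372, 602, 974, ...
a_13 = 1576

a_13 = 1576


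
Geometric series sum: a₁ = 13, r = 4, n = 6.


Sₙ = 13×(4^6 - 1)/(4 - 1)
= 13×(4096 - 1)/3
= 13×4095/3
= 17745

S_6 = 17745


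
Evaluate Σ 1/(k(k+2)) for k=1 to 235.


1/(k(k+2)) = (1/2)·(1/k - 1/(k+2)) (partial fractions)
Telescoping: Σ = (1/2)·(1 + 1/2 - 1/236 - 1/237) = 83425/111864

Sum = 83425/111864


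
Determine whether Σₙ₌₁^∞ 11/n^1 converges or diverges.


p-series test: Σ c/n^p converges if p > 1, diverges if p ≤ 1 (constant c > 0 doesn't affect convergence).
p = 1
1 ≤ 1 → DIVERGES

Diverges (p = 1 ≤ 1)


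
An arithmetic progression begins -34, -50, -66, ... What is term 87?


aₙ = a₁ + (n-1)d
= -34 + (87-1)×-16
= -34 - 1376
= -1410

a_87 = -1410


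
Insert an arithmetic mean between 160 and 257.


AM = (160 + 257)/2 = 417/2 = 208.5

AM = 208.5


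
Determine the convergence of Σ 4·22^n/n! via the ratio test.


aₙ = 4·22^n/n!
a_{n+1}/aₙ = 22^(n+1)/(n+1)! × n!/22^n  (constant 4 cancels)
= 22/(n+1)
L = lim(n→∞) 22/(n+1) = 0
L < 1 → series CONVERGES

Converges (ratio test: L = 0 < 1)


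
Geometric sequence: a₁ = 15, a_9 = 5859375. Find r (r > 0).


r^(n-1) = aₙ/a₁
r^8 = 5859375/15 = 390625
r = 390625^(1/8)
= ±5; taking r > 0 gives r = 5

r = 5


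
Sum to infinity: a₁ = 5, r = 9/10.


S∞ = a₁/(1-r) = 5/(1 - 9/10)
= 5/(1/10)
= 50

S∞ = 50


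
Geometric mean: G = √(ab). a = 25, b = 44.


GM = √(25×44) = √1100 = 33.1662

GM = 33.1662


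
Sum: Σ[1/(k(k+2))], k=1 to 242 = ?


1/(k(k+2)) = (1/2)·(1/k - 1/(k+2)) (partial fractions)
Telescoping: Σ = (1/2)·(1 + 1/2 - 1/243 - 1/244) = 88451/118584

Sum = 88451/118584


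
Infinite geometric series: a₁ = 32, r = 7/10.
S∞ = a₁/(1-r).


S∞ = a₁/(1-r) = 32/(1 - 7/10)
= 32/(3/10)
= 320/3

S∞ = 320/3


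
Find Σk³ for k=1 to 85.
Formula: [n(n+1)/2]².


n(n+1)/2 = 85×86/2 = 3655
Σk³ = 3655² = 13359025

Σk³ = 13359025


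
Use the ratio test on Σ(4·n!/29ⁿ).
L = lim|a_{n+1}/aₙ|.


aₙ = 4·n!/29^n
a_{n+1}/aₙ = (n+1)!/29^(n+1) × 29^n/n!  (constant 4 cancels)
= (n+1)/29
L = lim(n→∞) (n+1)/29 = ∞
L > 1 → series DIVERGES

Diverges (ratio test: L = ∞ > 1)


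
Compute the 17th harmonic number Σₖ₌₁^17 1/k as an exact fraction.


H_17 = 1/1 + 1/2 + 1/3 + ... + 1/17
= 42142223/12252240
≈ 3.4396

H_17 = 42142223/12252240 ≈ 3.4396


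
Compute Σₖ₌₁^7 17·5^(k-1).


Sₙ = 17×(5^7 - 1)/(5 - 1)
= 17×(78125 - 1)/4
= 17×78124/4
= 332027

S_7 = 332027


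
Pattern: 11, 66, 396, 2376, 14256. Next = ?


Pattern: geometric (r=6)
Terms: 11, 66, 396, 2376, 14256
Next term = 85536

Next term = 85536


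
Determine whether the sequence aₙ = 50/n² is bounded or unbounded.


a₁ = 50, a₂ = 50/4, a₃ = 50/9, ...
0 < aₙ ≤ 50 for all n ≥ 1
The sequence IS bounded

Bounded (0 < aₙ ≤ 50)


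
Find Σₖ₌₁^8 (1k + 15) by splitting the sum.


Σ(1k+15) = 1·Σk + 15·n
= 1·36 + 15·8
= 36 + 120 = 156

Σ = 156


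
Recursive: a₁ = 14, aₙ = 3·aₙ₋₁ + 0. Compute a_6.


Computing step by step:
a_1 = 14
a_2 = 42
a_3 = 126
a_4 = 378
a_5 = 1134
a_6 = 3402


a_6 = 3402


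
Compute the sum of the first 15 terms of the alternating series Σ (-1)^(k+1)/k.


S = 1 - 1/2 + 1/3 - 1/4 + 1/5 - 1/6 + 1/7 - 1/8 ± ...
= 0.7254
(Full series converges to +ln(2) ≈ +0.6931)

S_15 = 0.7254


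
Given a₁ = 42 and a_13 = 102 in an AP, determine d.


d = (aₙ - a₁)/(n-1)
= (102 - 42)/(13-1)
= 60/12 = 5

d = 5


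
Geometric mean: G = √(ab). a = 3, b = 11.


GM = √(3×11) = √33 = 5.7446

GM = 5.7446


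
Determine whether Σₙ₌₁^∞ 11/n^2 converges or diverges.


p-series test: Σ c/n^p converges if p > 1, diverges if p ≤ 1 (constant c > 0 doesn't affect convergence).
p = 2
2 > 1 → CONVERGES

Converges (p = 2 > 1)


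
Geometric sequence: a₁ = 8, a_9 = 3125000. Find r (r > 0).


r^(n-1) = aₙ/a₁
r^8 = 3125000/8 = 390625
r = 390625^(1/8)
= ±5; taking r > 0 gives r = 5

r = 5


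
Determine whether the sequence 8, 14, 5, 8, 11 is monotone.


Differences: 6, -9, 3, 3
Difference at position 1 is +6 (> 0) but position 2 is -9 (< 0) — sequence both rises and falls
→ NOT monotonic

Not monotonic


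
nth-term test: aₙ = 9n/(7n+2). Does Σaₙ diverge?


lim(n→∞) 9n/(7n+2) = 9/7 = 9/7  (divide numerator and denominator by n)
lim aₙ = 9/7 ≠ 0 → series DIVERGES

Diverges (lim aₙ = 9/7 ≠ 0)


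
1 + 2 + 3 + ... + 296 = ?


n(n+1)/2 = 296×297/2 = 87912/2 = 43956

Σk = 43956


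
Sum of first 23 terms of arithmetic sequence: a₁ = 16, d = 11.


aₙ = 16 + (23-1)×11 = 258
Sₙ = n(a₁+aₙ)/2 = 23×(16+258)/2
= 23×274/2 = 3151

S_23 = 3151


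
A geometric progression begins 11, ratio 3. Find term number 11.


aₙ = a₁·r^(n-1)
= 11×3^10
= 11×59049
= 649539

a_11 = 649539


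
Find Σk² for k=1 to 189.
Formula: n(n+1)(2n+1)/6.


n = 189
n(n+1)(2n+1)/6 = 189×190×379/6
= 13609890/6 = 2268315

Σk² = 2268315


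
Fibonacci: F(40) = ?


Fibonacci sequence: 1, 1, 2, 3, 5, 8, 13, 21, 34, 55, 89, ...
F(40) = 102334155

F(40) = 102334155


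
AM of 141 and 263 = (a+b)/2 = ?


AM = (141 + 263)/2 = 404/2 = 202

AM = 202


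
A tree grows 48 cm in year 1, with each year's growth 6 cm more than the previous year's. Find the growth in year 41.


aₙ = a₁ + (n-1)d
= 48 + (41-1)×6
= 48 + 240
= 288

a_41 = 288


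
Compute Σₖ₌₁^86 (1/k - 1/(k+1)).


Telescoping: adjacent terms cancel.
= 1/1 - 1/87
= 1 - 1/87 = 86/87

Sum = 86/87


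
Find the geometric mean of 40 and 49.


GM = √(40×49) = √1960 = 44.2719

GM = 44.2719


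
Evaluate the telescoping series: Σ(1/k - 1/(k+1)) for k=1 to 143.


Telescoping: adjacent terms cancel.
= 1/1 - 1/144
= 1 - 1/144 = 143/144

Sum = 143/144


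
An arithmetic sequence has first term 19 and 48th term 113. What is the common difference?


d = (aₙ - a₁)/(n-1)
= (113 - 19)/(48-1)
= 94/47 = 2

d = 2


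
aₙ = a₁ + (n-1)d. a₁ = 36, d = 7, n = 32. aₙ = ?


aₙ = a₁ + (n-1)d
= 36 + (32-1)×7
= 36 + 217
= 253

a_32 = 253


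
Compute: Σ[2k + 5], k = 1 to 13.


Σ(2k+5) = 2·Σk + 5·n
= 2·91 + 5·13
= 182 + 65 = 247

Σ = 247


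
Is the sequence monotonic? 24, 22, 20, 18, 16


Differences: -2, -2, -2, -2
All differences < 0 → strictly DECREASING

Monotonically decreasing


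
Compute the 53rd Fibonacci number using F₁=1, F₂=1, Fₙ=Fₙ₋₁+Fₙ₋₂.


Fibonacci sequence: 1, 1, 2, 3, 5, 8, 13, 21, 34, 55, 89, ...
F(53) = 53316291173

F(53) = 53316291173


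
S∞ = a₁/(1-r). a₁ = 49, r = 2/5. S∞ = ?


S∞ = a₁/(1-r) = 49/(1 - 2/5)
= 49/(3/5)
= 245/3

S∞ = 245/3


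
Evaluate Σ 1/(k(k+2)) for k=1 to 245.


1/(k(k+2)) = (1/2)·(1/k - 1/(k+2)) (partial fractions)
Telescoping: Σ = (1/2)·(1 + 1/2 - 1/246 - 1/247) = 45325/60762

Sum = 45325/60762


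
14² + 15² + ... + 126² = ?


Σₖ₌14^126 k² = Σₖ₌₁^126 k² − Σₖ₌₁^13 k²
= 126·127·253/6 − 13·14·27/6
= 674751 − 819 = 673932

Σk² = 673932


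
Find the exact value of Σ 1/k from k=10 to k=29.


Σₖ₌10^29 1/k = 1/10 + 1/11 + 1/12 + ... + 1/29
= 2638126077577/2329089562800
≈ 1.1327

Sum = 2638126077577/2329089562800 ≈ 1.1327


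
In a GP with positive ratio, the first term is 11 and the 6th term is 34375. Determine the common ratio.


r^(n-1) = aₙ/a₁
r^5 = 34375/11 = 3125
r = 3125^(1/5)
= 5

r = 5


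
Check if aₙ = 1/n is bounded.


a₁ = 1, a₂ = 1/2, a₃ = 1/3, ...
0 < aₙ ≤ 1 for all n ≥ 1
Lower bound: 0, Upper bound: 1
The sequence IS bounded

Bounded (0 < aₙ ≤ 1)


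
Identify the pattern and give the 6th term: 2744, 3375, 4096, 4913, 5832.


Pattern: perfect cubes: n³
Terms: 2744, 3375, 4096, 4913, 5832
Next term = 6859

Next term = 6859


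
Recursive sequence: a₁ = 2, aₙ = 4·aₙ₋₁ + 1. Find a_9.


Computing step by step:
a_1 = 2
a_2 = 9
a_3 = 37
a_4 = 149
a_5 = 597
a_6 = 2389
a_7 = 9557
a_8 = 38229
a_9 = 152917


a_9 = 152917


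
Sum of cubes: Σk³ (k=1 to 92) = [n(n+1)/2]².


n(n+1)/2 = 92×93/2 = 4278
Σk³ = 4278² = 18301284

Σk³ = 18301284


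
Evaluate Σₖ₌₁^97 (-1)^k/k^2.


S = -1 + 1/4 - 1/9 + 1/16 - 1/25 + 1/36 - 1/49 + 1/64 ± ...
= -0.8225
(Full series converges to -π²/12 ≈ -0.8225)

S_97 = -0.8225


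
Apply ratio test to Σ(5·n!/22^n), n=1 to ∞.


aₙ = 5·n!/22^n
a_{n+1}/aₙ = (n+1)!/22^(n+1) × 22^n/n!  (constant 5 cancels)
= (n+1)/22
L = lim(n→∞) (n+1)/22 = ∞
L > 1 → series DIVERGES

Diverges (ratio test: L = ∞ > 1)


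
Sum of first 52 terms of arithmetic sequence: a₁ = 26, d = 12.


aₙ = 26 + (52-1)×12 = 638
Sₙ = n(a₁+aₙ)/2 = 52×(26+638)/2
= 52×664/2 = 17264

S_52 = 17264


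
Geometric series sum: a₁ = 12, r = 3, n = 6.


Sₙ = 12×(3^6 - 1)/(3 - 1)
= 12×(729 - 1)/2
= 12×728/2
= 4368

S_6 = 4368


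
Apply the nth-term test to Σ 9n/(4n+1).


lim(n→∞) 9n/(4n+1) = 9/4 = 9/4  (divide numerator and denominator by n)
lim aₙ = 9/4 ≠ 0 → series DIVERGES

Diverges (lim aₙ = 9/4 ≠ 0)


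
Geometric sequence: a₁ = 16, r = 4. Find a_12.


aₙ = a₁·r^(n-1)
= 16×4^11
= 16×4194304
= 67108864

a_12 = 67108864


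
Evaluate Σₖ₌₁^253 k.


n(n+1)/2 = 253×254/2 = 64262/2 = 32131

Σk = 32131


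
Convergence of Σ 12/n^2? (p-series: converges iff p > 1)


p-series test: Σ c/n^p converges if p > 1, diverges if p ≤ 1 (constant c > 0 doesn't affect convergence).
p = 2
2 > 1 → CONVERGES

Converges (p = 2 > 1)


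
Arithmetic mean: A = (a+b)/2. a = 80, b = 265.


AM = (80 + 265)/2 = 345/2 = 172.5

AM = 172.5


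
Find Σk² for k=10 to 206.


Σₖ₌10^206 k² = Σₖ₌₁^206 k² − Σₖ₌₁^9 k²
= 206·207·413/6 − 9·10·19/6
= 2935191 − 285 = 2934906

Σk² = 2934906


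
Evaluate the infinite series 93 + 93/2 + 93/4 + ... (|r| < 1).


S∞ = a₁/(1-r) = 93/(1 - 1/2)
= 93/(1/2)
= 186

S∞ = 186


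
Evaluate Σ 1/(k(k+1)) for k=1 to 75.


1/(k(k+1)) = 1/k - 1/(k+1) (partial fractions)
Telescoping: Σ = 1 - 1/76 = 75/76

Sum = 75/76


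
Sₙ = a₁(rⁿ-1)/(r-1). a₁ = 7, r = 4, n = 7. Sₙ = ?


Sₙ = 7×(4^7 - 1)/(4 - 1)
= 7×(16384 - 1)/3
= 7×16383/3
= 38227

S_7 = 38227


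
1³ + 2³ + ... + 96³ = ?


n(n+1)/2 = 96×97/2 = 4656
Σk³ = 4656² = 21678336

Σk³ = 21678336


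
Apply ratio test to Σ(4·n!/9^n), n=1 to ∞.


aₙ = 4·n!/9^n
a_{n+1}/aₙ = (n+1)!/9^(n+1) × 9^n/n!  (constant 4 cancels)
= (n+1)/9
L = lim(n→∞) (n+1)/9 = ∞
L > 1 → series DIVERGES

Diverges (ratio test: L = ∞ > 1)
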